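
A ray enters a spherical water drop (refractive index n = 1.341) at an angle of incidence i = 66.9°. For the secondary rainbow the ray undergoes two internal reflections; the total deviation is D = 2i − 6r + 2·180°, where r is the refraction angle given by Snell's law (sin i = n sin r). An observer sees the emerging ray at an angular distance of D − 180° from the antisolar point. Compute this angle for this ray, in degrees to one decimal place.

54.0°

sin r = sin 66.9° / 1.341 = 0.9198/1.341 = 0.6859; r = 43.31°.
D = 2·66.9° − 6·43.31° + 2·180° = 133.80° − 259.85° + 360° = 233.95°.
Angle from antisolar point = D − 180° = 53.95°.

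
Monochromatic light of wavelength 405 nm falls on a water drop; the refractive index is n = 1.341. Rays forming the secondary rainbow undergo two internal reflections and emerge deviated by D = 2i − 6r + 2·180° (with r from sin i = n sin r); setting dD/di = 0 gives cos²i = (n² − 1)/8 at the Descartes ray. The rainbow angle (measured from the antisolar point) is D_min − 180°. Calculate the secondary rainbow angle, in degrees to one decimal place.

cos²i = (1.79828 − 1)/8 = 0.09979; i = arccos(0.31589) = 71.586°.
sin r = sin 71.586°/1.341 = 0.70753; r = 45.034°.
D_min = 2·71.586° − 6·45.034° + 360° = 232.966°.
Rainbow angle = D_min − 180° = 52.966°.

53.0°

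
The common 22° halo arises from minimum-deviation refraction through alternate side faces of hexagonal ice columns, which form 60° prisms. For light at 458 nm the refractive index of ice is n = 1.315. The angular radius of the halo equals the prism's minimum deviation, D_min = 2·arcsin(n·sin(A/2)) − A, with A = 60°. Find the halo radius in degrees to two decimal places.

22.22°

n·sin(A/2) = 1.315 × sin 30° = 1.315 × 0.5000 = 0.6575.
D_min = 2·arcsin(0.6575) − 60° = 2 × 41.109° − 60° = 22.219°.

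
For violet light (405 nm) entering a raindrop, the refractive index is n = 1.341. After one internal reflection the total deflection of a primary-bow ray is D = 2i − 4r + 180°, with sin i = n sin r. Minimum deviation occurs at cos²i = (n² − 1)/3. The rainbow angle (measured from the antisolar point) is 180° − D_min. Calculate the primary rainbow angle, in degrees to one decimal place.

cos²i = (1.79828 − 1)/3 = 0.26609; i = arccos(0.51584) = 58.946°.
sin r = sin 58.946°/1.341 = 0.63884; r = 39.705°.
D_min = 2·58.946° − 4·39.705° + 180° = 139.071°.
Rainbow angle = 180° − D_min = 40.929°.

40.9°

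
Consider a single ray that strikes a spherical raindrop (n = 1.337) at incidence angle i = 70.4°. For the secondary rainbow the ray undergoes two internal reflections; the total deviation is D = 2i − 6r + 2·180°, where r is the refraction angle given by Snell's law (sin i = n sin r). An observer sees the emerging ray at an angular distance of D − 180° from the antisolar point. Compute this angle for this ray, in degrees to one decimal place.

52.0°

sin r = sin 70.4° / 1.337 = 0.9421/1.337 = 0.7046; r = 44.80°.
D = 2·70.4° − 6·44.80° + 2·180° = 140.80° − 268.79° + 360° = 232.01°.
Angle from antisolar point = D − 180° = 52.01°.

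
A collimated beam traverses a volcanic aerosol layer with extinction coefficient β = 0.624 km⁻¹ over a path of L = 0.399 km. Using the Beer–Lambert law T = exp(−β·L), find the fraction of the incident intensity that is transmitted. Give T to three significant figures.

0.780

τ = β·L = 0.624 × 0.399 = 0.2490.
T = exp(−0.2490) = 0.7796.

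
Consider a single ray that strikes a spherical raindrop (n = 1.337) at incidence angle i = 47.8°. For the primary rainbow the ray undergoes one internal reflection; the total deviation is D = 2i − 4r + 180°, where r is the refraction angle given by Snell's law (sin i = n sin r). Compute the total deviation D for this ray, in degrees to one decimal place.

141.0°

sin r = sin 47.8° / 1.337 = 0.7408/1.337 = 0.5541; r = 33.65°.
D = 2·47.8° − 4·33.65° + 180° = 95.60° − 134.59° + 180° = 141.01°.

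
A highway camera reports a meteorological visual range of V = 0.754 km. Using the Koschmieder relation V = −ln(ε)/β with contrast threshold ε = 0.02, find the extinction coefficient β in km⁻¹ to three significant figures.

5.19 km⁻¹

β = −ln(0.02) / V = 3.912 / 0.754 = 5.1884 km⁻¹.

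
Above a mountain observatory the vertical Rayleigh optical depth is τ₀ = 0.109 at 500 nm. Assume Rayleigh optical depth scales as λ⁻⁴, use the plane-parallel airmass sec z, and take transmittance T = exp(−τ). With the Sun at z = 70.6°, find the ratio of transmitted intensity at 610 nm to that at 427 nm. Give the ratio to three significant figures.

1.60

Airmass: sec 70.6° = 3.0106.
τ(610 nm) = 0.109 × (500/610)⁴ × 3.0106 = 0.109 × 0.4514 × 3.0106 = 0.1481.
τ(427 nm) = 0.109 × (500/427)⁴ × 3.0106 = 0.109 × 1.8800 × 3.0106 = 0.6169.
T(610)/T(427) = exp(τ_B − τ_A) = exp(0.4688) = 1.5981.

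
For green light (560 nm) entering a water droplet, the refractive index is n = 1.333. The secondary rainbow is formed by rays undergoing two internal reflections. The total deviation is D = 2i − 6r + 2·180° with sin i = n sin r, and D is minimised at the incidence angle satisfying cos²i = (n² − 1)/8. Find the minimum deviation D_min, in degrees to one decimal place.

cos²i = (1.77689 − 1)/8 = 0.09711; i = arccos(0.31163) = 71.843°.
sin r = sin 71.843°/1.333 = 0.71283; r = 45.466°.
D_min = 2·71.843° − 6·45.466° + 360° = 230.891°.

230.9°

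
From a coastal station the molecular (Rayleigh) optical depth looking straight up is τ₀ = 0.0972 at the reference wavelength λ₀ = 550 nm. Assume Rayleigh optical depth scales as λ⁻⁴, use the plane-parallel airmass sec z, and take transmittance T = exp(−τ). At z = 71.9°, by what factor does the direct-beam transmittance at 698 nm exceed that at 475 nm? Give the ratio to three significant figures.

Airmass: sec 71.9° = 3.2188.
τ(698 nm) = 0.0972 × (550/698)⁴ × 3.2188 = 0.0972 × 0.3855 × 3.2188 = 0.1206.
τ(475 nm) = 0.0972 × (550/475)⁴ × 3.2188 = 0.0972 × 1.7975 × 3.2188 = 0.5624.
T(698)/T(475) = exp(τ_B − τ_A) = exp(0.4418) = 1.5555.

1.56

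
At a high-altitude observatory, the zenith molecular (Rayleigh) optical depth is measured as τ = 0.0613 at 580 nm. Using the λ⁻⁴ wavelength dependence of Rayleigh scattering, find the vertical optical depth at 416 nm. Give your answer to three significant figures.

0.232

τ(416 nm) = τ(580 nm) × (580/416)⁴ = 0.0613 × (1.3942)⁴ = 0.0613 × 3.7787 = 0.2316.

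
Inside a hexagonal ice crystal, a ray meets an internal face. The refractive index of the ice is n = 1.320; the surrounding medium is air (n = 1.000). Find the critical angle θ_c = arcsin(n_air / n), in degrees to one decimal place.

sin θ_c = n_air / n = 1.000 / 1.320 = 0.7576.
θ_c = arcsin(0.7576) = 49.25°.

49.3°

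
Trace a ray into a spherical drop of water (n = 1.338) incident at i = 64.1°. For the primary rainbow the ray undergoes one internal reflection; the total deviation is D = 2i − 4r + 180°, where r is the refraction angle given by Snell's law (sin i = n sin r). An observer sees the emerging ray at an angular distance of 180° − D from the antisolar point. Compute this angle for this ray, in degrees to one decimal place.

sin r = sin 64.1° / 1.338 = 0.8996/1.338 = 0.6723; r = 42.25°.
D = 2·64.1° − 4·42.25° + 180° = 128.20° − 168.98° + 180° = 139.22°.
Angle from antisolar point = 180° − D = 40.78°.

40.8°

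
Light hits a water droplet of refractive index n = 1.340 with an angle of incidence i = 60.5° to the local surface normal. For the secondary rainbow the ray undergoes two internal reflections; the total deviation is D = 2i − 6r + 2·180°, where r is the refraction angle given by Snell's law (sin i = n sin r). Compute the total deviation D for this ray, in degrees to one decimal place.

sin r = sin 60.5° / 1.340 = 0.8704/1.340 = 0.6495; r = 40.51°.
D = 2·60.5° − 6·40.51° + 2·180° = 121.00° − 243.03° + 360° = 237.97°.

238.0°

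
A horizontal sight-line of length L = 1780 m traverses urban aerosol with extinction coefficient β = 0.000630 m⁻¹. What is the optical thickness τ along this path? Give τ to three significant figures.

τ = β·L = 0.000630 × 1780 = 1.1214.

1.12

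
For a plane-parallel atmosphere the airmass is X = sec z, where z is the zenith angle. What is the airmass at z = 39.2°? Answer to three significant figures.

X = sec z = 1/cos 39.2° = 1/0.7749 = 1.2904.

1.29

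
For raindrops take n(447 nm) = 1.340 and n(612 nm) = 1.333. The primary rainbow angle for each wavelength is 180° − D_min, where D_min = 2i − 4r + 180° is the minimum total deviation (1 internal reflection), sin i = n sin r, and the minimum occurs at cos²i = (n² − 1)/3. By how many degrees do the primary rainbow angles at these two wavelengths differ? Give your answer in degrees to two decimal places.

1.01°

At 447 nm (n = 1.340): cos²i = 0.26520 → i = 59.004°, r = 39.770°, D_min = 138.929°, rainbow angle = 41.071°.
At 612 nm (n = 1.333): cos²i = 0.25896 → i = 59.410°, r = 40.225°, D_min = 137.922°, rainbow angle = 42.078°.
Angular width = |41.071° − 42.078°| = 1.007°.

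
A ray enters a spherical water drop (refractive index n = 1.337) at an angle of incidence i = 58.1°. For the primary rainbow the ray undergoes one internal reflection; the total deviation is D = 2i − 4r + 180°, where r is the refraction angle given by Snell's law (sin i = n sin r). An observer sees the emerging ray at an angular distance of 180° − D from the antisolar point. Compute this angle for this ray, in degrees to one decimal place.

sin r = sin 58.1° / 1.337 = 0.8490/1.337 = 0.6350; r = 39.42°.
D = 2·58.1° − 4·39.42° + 180° = 116.20° − 157.67° + 180° = 138.53°.
Angle from antisolar point = 180° − D = 41.47°.

41.5°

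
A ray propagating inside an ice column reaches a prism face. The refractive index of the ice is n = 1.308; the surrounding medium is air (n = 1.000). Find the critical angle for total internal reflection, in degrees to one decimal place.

sin θ_c = n_air / n = 1.000 / 1.308 = 0.7645.
θ_c = arcsin(0.7645) = 49.86°.

49.9°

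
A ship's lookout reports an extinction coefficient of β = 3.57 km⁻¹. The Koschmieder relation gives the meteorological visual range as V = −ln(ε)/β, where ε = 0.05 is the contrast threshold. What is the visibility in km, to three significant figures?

0.839 km

V = −ln(0.05) / 3.57 = 2.996 / 3.57 = 0.8391 km.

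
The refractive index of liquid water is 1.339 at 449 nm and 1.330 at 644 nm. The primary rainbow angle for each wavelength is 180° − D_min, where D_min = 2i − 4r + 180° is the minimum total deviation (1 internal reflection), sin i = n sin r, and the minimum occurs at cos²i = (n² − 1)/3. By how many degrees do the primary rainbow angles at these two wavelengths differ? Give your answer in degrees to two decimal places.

1.30°

At 449 nm (n = 1.339): cos²i = 0.26431 → i = 59.062°, r = 39.834°, D_min = 138.786°, rainbow angle = 41.214°.
At 644 nm (n = 1.330): cos²i = 0.25630 → i = 59.585°, r = 40.422°, D_min = 137.484°, rainbow angle = 42.516°.
Angular width = |41.214° − 42.516°| = 1.303°.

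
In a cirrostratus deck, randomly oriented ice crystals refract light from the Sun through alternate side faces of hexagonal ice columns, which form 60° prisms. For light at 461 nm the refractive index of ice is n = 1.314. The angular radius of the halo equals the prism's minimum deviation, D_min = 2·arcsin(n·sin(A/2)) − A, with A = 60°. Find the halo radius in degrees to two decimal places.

n·sin(A/2) = 1.314 × sin 30° = 1.314 × 0.5000 = 0.6570.
D_min = 2·arcsin(0.6570) − 60° = 2 × 41.071° − 60° = 22.143°.

22.14°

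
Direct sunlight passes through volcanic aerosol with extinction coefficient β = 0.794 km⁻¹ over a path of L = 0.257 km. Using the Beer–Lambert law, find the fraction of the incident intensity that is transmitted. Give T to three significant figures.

τ = β·L = 0.794 × 0.257 = 0.2041.
T = exp(−0.2041) = 0.8154.

0.815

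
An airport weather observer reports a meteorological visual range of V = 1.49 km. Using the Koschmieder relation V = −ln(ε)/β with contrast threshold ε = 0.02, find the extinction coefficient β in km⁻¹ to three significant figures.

β = −ln(0.02) / V = 3.912 / 1.49 = 2.6255 km⁻¹.

2.63 km⁻¹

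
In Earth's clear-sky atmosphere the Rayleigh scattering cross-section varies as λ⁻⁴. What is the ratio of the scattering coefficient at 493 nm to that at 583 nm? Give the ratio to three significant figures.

1.96

Rayleigh scattering ∝ λ⁻⁴, so the ratio of coefficients is the inverse fourth power of the wavelength ratio.
σ(493)/σ(583) = (583/493)⁴ = (1.1826)⁴ = 1.956.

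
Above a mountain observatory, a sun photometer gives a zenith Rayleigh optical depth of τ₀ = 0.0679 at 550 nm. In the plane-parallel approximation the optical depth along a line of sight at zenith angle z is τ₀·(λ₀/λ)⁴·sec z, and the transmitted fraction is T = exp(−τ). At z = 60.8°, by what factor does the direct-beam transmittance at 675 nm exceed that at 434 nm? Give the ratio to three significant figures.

Airmass: sec 60.8° = 2.0498.
τ(675 nm) = 0.0679 × (550/675)⁴ × 2.0498 = 0.0679 × 0.4408 × 2.0498 = 0.0613.
τ(434 nm) = 0.0679 × (550/434)⁴ × 2.0498 = 0.0679 × 2.5792 × 2.0498 = 0.3590.
T(675)/T(434) = exp(τ_B − τ_A) = exp(0.2976) = 1.3467.

1.35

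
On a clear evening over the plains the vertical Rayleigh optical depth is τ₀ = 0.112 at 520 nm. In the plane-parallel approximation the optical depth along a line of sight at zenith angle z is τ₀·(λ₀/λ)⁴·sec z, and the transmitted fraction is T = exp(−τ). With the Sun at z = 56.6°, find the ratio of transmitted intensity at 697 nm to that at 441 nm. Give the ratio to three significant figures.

1.39

Airmass: sec 56.6° = 1.8166.
τ(697 nm) = 0.112 × (520/697)⁴ × 1.8166 = 0.112 × 0.3098 × 1.8166 = 0.0630.
τ(441 nm) = 0.112 × (520/441)⁴ × 1.8166 = 0.112 × 1.9331 × 1.8166 = 0.3933.
T(697)/T(441) = exp(τ_B − τ_A) = exp(0.3303) = 1.3914.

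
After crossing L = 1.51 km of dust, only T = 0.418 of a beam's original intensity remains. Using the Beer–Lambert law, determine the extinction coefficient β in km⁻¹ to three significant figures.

Beer–Lambert: T = exp(−βL) ⇒ β = −ln(T)/L = −ln(0.418)/1.51 = 0.8723/1.51 = 0.5777 km⁻¹.

0.578 km⁻¹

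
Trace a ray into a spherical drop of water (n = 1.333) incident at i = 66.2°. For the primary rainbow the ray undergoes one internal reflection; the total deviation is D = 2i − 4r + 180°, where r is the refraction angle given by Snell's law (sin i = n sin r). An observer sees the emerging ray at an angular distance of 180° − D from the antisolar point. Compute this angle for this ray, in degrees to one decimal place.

41.0°

sin r = sin 66.2° / 1.333 = 0.9150/1.333 = 0.6864; r = 43.35°.
D = 2·66.2° − 4·43.35° + 180° = 132.40° − 173.38° + 180° = 139.02°.
Angle from antisolar point = 180° − D = 40.98°.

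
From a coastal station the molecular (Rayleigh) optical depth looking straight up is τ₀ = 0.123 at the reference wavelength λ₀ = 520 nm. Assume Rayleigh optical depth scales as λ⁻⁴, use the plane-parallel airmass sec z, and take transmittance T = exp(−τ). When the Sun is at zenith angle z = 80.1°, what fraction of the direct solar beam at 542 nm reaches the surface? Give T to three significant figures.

sec 80.1° = 5.8164.
τ = 0.123 × (520/542)⁴ × 5.8164 = 0.123 × 0.8473 × 5.8164 = 0.6061.
T = exp(−0.6061) = 0.5455.

0.545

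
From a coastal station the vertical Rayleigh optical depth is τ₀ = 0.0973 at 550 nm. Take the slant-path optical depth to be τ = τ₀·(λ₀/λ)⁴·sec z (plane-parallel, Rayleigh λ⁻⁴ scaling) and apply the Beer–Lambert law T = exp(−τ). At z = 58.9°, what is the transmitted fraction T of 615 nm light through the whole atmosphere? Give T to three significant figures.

sec 58.9° = 1.9360.
τ = 0.0973 × (550/615)⁴ × 1.9360 = 0.0973 × 0.6397 × 1.9360 = 0.1205.
T = exp(−0.1205) = 0.8865.

0.886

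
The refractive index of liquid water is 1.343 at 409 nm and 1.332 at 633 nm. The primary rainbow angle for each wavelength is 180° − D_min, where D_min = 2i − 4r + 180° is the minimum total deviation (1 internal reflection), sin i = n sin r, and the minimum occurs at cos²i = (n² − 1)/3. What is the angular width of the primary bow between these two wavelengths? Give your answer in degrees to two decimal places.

At 409 nm (n = 1.343): cos²i = 0.26788 → i = 58.830°, r = 39.577°, D_min = 139.354°, rainbow angle = 40.646°.
At 633 nm (n = 1.332): cos²i = 0.25807 → i = 59.469°, r = 40.290°, D_min = 137.776°, rainbow angle = 42.224°.
Angular width = |40.646° − 42.224°| = 1.578°.

1.58°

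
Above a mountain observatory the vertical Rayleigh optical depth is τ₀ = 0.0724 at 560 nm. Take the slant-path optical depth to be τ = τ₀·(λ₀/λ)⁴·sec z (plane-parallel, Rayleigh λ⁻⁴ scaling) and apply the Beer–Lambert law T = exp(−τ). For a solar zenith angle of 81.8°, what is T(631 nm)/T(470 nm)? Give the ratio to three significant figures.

2.03

Airmass: sec 81.8° = 7.0112.
τ(631 nm) = 0.0724 × (560/631)⁴ × 7.0112 = 0.0724 × 0.6203 × 7.0112 = 0.3149.
τ(470 nm) = 0.0724 × (560/470)⁴ × 7.0112 = 0.0724 × 2.0154 × 7.0112 = 1.0230.
T(631)/T(470) = exp(τ_B − τ_A) = exp(0.7081) = 2.0302.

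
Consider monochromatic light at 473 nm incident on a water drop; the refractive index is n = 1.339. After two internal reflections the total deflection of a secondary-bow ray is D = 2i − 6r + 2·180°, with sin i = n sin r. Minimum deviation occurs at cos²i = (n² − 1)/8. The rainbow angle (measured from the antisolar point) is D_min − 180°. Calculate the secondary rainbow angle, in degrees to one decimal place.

52.5°

cos²i = (1.79292 − 1)/8 = 0.09912; i = arccos(0.31483) = 71.650°.
sin r = sin 71.650°/1.339 = 0.70885; r = 45.141°.
D_min = 2·71.650° − 6·45.141° + 360° = 232.451°.
Rainbow angle = D_min − 180° = 52.451°.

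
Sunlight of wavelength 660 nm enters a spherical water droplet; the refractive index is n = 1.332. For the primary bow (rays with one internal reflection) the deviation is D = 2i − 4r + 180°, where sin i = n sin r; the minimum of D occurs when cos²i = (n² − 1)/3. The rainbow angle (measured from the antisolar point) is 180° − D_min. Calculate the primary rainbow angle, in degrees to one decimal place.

cos²i = (1.77422 − 1)/3 = 0.25807; i = arccos(0.50801) = 59.469°.
sin r = sin 59.469°/1.332 = 0.64666; r = 40.290°.
D_min = 2·59.469° − 4·40.290° + 180° = 137.776°.
Rainbow angle = 180° − D_min = 42.224°.

42.2°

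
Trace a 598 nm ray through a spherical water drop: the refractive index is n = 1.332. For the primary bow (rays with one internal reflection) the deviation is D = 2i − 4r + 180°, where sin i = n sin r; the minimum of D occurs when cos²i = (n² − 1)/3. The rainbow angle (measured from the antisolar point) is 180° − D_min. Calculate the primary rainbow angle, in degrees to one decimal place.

42.2°

cos²i = (1.77422 − 1)/3 = 0.25807; i = arccos(0.50801) = 59.469°.
sin r = sin 59.469°/1.332 = 0.64666; r = 40.290°.
D_min = 2·59.469° − 4·40.290° + 180° = 137.776°.
Rainbow angle = 180° − D_min = 42.224°.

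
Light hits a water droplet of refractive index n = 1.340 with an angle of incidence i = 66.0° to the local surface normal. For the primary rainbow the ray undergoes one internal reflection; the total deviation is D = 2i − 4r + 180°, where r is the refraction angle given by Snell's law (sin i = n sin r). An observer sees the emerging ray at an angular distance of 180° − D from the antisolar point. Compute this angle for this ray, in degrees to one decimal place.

39.9°

sin r = sin 66.0° / 1.340 = 0.9135/1.340 = 0.6818; r = 42.98°.
D = 2·66.0° − 4·42.98° + 180° = 132.00° − 171.92° + 180° = 140.08°.
Angle from antisolar point = 180° − D = 39.92°.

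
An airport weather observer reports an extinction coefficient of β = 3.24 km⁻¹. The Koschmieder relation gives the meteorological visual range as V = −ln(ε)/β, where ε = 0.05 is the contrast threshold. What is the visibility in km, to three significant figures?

0.925 km

V = −ln(0.05) / 3.24 = 2.996 / 3.24 = 0.9246 km.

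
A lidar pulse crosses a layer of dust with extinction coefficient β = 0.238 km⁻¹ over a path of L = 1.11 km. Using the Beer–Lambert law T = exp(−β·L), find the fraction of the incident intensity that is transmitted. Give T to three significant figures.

0.768

τ = β·L = 0.238 × 1.11 = 0.2642.
T = exp(−0.2642) = 0.7678.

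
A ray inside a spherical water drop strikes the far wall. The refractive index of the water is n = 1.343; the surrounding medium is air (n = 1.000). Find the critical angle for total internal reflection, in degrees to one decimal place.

sin θ_c = n_air / n = 1.000 / 1.343 = 0.7446.
θ_c = arcsin(0.7446) = 48.12°.

48.1°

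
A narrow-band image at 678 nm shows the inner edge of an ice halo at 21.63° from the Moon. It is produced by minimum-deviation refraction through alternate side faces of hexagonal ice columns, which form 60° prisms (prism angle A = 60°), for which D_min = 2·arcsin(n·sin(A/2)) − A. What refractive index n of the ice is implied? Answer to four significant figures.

1.307

Rearranging: n = sin((D_min + A)/2) / sin(A/2).
(D_min + A)/2 = (21.63° + 60°)/2 = 40.815°.
n = sin 40.815° / sin 30° = 0.6536 / 0.5000 = 1.3072.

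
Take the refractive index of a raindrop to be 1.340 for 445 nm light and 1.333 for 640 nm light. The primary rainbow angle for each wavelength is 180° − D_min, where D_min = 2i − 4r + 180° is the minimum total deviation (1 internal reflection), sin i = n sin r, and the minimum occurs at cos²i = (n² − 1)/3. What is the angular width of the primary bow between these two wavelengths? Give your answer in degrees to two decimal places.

At 445 nm (n = 1.340): cos²i = 0.26520 → i = 59.004°, r = 39.770°, D_min = 138.929°, rainbow angle = 41.071°.
At 640 nm (n = 1.333): cos²i = 0.25896 → i = 59.410°, r = 40.225°, D_min = 137.922°, rainbow angle = 42.078°.
Angular width = |41.071° − 42.078°| = 1.007°.

1.01°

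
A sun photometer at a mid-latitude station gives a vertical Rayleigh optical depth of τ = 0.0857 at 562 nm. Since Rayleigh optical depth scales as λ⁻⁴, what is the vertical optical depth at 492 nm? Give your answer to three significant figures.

0.146

τ(492 nm) = τ(562 nm) × (562/492)⁴ = 0.0857 × (1.1423)⁴ = 0.0857 × 1.7025 = 0.1459.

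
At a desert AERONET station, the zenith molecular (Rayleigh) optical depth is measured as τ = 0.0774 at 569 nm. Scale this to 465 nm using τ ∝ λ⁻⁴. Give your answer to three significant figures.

τ(465 nm) = τ(569 nm) × (569/465)⁴ = 0.0774 × (1.2237)⁴ = 0.0774 × 2.2420 = 0.1735.

0.174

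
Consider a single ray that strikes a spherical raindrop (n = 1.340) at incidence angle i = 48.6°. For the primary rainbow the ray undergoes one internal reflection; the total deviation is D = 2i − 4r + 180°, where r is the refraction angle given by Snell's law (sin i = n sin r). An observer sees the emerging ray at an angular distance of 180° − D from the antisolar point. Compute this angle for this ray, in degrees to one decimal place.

sin r = sin 48.6° / 1.340 = 0.7501/1.340 = 0.5598; r = 34.04°.
D = 2·48.6° − 4·34.04° + 180° = 97.20° − 136.16° + 180° = 141.04°.
Angle from antisolar point = 180° − D = 38.96°.

39.0°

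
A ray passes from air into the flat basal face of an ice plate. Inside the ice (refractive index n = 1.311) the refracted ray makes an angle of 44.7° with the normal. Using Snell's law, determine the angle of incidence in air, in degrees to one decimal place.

67.2°

Snell: sin θ_i = n · sin θ_r = 1.311 × sin 44.7° = 1.311 × 0.7034 = 0.9222.
θ_i = arcsin(0.9222) = 67.24°.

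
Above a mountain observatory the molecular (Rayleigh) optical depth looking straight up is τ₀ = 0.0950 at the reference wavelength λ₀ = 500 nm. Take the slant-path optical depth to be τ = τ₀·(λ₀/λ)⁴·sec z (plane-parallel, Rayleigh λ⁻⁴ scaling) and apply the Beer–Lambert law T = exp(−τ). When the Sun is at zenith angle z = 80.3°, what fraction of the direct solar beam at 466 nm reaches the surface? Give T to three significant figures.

sec 80.3° = 5.9351.
τ = 0.0950 × (500/466)⁴ × 5.9351 = 0.0950 × 1.3254 × 5.9351 = 0.7473.
T = exp(−0.7473) = 0.4736.

0.474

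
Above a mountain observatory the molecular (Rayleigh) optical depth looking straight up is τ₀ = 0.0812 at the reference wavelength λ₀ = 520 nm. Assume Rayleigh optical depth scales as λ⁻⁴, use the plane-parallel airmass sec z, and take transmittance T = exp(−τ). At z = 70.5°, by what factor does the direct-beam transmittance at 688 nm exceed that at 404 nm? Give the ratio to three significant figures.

1.80

Airmass: sec 70.5° = 2.9957.
τ(688 nm) = 0.0812 × (520/688)⁴ × 2.9957 = 0.0812 × 0.3263 × 2.9957 = 0.0794.
τ(404 nm) = 0.0812 × (520/404)⁴ × 2.9957 = 0.0812 × 2.7447 × 2.9957 = 0.6676.
T(688)/T(404) = exp(τ_B − τ_A) = exp(0.5883) = 1.8009.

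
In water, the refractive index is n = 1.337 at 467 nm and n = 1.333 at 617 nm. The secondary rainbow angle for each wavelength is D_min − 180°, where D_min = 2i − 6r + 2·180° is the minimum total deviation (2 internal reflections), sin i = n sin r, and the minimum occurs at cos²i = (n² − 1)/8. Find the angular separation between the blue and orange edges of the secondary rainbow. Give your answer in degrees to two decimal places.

At 467 nm (n = 1.337): cos²i = 0.09845 → i = 71.714°, r = 45.249°, D_min = 231.934°, rainbow angle = 51.934°.
At 617 nm (n = 1.333): cos²i = 0.09711 → i = 71.843°, r = 45.466°, D_min = 230.891°, rainbow angle = 50.891°.
Angular width = |51.934° − 50.891°| = 1.043°.

1.04°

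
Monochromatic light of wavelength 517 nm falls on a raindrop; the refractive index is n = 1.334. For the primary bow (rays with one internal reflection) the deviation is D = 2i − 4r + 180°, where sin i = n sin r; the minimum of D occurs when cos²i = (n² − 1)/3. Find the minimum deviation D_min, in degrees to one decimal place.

cos²i = (1.77956 − 1)/3 = 0.25985; i = arccos(0.50976) = 59.352°.
sin r = sin 59.352°/1.334 = 0.64492; r = 40.159°.
D_min = 2·59.352° − 4·40.159° + 180° = 138.067°.

138.1°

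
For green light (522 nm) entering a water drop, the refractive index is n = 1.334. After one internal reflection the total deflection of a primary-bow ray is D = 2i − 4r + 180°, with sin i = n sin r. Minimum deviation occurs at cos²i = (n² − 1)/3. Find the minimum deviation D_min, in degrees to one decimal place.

138.1°

cos²i = (1.77956 − 1)/3 = 0.25985; i = arccos(0.50976) = 59.352°.
sin r = sin 59.352°/1.334 = 0.64492; r = 40.159°.
D_min = 2·59.352° − 4·40.159° + 180° = 138.067°.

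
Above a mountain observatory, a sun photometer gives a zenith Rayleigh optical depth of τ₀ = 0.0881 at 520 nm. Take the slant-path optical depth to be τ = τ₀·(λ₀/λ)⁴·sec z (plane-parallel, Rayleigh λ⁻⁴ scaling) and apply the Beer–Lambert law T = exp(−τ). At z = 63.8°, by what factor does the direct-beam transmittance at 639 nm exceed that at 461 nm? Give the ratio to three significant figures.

1.27

Airmass: sec 63.8° = 2.2650.
τ(639 nm) = 0.0881 × (520/639)⁴ × 2.2650 = 0.0881 × 0.4385 × 2.2650 = 0.0875.
τ(461 nm) = 0.0881 × (520/461)⁴ × 2.2650 = 0.0881 × 1.6189 × 2.2650 = 0.3230.
T(639)/T(461) = exp(τ_B − τ_A) = exp(0.2355) = 1.2656.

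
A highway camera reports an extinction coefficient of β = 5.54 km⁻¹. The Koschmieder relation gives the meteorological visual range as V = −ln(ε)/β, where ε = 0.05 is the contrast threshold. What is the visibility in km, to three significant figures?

0.541 km

V = −ln(0.05) / 5.54 = 2.996 / 5.54 = 0.5407 km.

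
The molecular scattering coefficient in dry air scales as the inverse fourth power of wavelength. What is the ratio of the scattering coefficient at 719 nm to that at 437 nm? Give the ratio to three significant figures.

Rayleigh scattering ∝ λ⁻⁴, so the ratio of coefficients is the inverse fourth power of the wavelength ratio.
σ(719)/σ(437) = (437/719)⁴ = (0.6078)⁴ = 0.1365.

0.136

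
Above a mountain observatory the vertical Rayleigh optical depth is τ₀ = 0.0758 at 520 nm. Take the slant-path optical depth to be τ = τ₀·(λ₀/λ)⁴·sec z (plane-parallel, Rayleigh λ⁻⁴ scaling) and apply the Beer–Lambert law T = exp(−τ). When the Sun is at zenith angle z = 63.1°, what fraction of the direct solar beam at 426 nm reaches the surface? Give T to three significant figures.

sec 63.1° = 2.2103.
τ = 0.0758 × (520/426)⁴ × 2.2103 = 0.0758 × 2.2201 × 2.2103 = 0.3720.
T = exp(−0.3720) = 0.6894.

0.689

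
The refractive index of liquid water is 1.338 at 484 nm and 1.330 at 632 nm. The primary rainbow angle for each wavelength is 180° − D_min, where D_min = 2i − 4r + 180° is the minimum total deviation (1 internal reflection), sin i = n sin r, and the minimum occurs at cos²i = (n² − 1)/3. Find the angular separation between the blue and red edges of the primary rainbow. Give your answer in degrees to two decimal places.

1.16°

At 484 nm (n = 1.338): cos²i = 0.26341 → i = 59.120°, r = 39.899°, D_min = 138.643°, rainbow angle = 41.357°.
At 632 nm (n = 1.330): cos²i = 0.25630 → i = 59.585°, r = 40.422°, D_min = 137.484°, rainbow angle = 42.516°.
Angular width = |41.357° − 42.516°| = 1.160°.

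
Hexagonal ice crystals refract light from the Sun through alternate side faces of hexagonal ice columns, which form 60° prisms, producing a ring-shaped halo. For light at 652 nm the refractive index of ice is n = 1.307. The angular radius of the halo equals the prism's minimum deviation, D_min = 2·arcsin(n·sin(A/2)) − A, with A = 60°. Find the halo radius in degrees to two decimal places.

21.61°

n·sin(A/2) = 1.307 × sin 30° = 1.307 × 0.5000 = 0.6535.
D_min = 2·arcsin(0.6535) − 60° = 2 × 40.806° − 60° = 21.612°.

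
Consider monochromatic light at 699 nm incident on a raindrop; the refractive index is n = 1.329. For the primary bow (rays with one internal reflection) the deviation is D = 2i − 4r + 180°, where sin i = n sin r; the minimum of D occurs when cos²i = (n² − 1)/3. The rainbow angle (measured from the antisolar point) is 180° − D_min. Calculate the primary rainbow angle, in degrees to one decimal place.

cos²i = (1.76624 − 1)/3 = 0.25541; i = arccos(0.50538) = 59.643°.
sin r = sin 59.643°/1.329 = 0.64928; r = 40.487°.
D_min = 2·59.643° − 4·40.487° + 180° = 137.337°.
Rainbow angle = 180° − D_min = 42.663°.

42.7°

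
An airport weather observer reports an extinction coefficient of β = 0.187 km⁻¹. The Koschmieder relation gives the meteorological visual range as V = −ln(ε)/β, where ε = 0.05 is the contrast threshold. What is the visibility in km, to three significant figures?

V = −ln(0.05) / 0.187 = 2.996 / 0.187 = 16.0200 km.

16.0 km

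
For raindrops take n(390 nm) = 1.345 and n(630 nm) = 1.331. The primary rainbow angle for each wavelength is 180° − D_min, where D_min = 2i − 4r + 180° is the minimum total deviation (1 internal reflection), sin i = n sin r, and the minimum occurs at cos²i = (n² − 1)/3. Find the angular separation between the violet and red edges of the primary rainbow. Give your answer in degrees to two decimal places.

2.01°

At 390 nm (n = 1.345): cos²i = 0.26967 → i = 58.715°, r = 39.448°, D_min = 139.635°, rainbow angle = 40.365°.
At 630 nm (n = 1.331): cos²i = 0.25719 → i = 59.527°, r = 40.356°, D_min = 137.630°, rainbow angle = 42.370°.
Angular width = |40.365° − 42.370°| = 2.005°.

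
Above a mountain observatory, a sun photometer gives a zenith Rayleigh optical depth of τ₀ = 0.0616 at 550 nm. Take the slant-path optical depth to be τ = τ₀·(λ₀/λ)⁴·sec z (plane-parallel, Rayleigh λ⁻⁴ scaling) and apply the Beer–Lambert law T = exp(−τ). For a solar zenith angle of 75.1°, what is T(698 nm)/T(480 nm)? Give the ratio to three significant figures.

Airmass: sec 75.1° = 3.8890.
τ(698 nm) = 0.0616 × (550/698)⁴ × 3.8890 = 0.0616 × 0.3855 × 3.8890 = 0.0924.
τ(480 nm) = 0.0616 × (550/480)⁴ × 3.8890 = 0.0616 × 1.7238 × 3.8890 = 0.4130.
T(698)/T(480) = exp(τ_B − τ_A) = exp(0.3206) = 1.3780.

1.38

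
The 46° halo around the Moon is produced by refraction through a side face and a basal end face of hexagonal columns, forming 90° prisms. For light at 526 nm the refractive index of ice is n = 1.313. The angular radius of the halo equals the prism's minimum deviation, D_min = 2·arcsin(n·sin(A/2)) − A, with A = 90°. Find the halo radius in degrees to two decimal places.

46.38°

n·sin(A/2) = 1.313 × sin 45° = 1.313 × 0.7071 = 0.9284.
D_min = 2·arcsin(0.9284) − 90° = 2 × 68.192° − 90° = 46.383°.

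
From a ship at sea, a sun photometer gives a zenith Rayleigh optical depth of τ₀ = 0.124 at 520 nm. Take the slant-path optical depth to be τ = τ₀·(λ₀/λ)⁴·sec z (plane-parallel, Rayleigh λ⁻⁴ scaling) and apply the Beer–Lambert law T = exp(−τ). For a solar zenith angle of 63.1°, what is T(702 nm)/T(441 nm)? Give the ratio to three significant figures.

Airmass: sec 63.1° = 2.2103.
τ(702 nm) = 0.124 × (520/702)⁴ × 2.2103 = 0.124 × 0.3011 × 2.2103 = 0.0825.
τ(441 nm) = 0.124 × (520/441)⁴ × 2.2103 = 0.124 × 1.9331 × 2.2103 = 0.5298.
T(702)/T(441) = exp(τ_B − τ_A) = exp(0.4473) = 1.5641.

1.56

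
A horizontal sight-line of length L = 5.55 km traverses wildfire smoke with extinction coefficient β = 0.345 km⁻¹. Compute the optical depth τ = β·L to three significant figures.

1.91

τ = β·L = 0.345 × 5.55 = 1.9147.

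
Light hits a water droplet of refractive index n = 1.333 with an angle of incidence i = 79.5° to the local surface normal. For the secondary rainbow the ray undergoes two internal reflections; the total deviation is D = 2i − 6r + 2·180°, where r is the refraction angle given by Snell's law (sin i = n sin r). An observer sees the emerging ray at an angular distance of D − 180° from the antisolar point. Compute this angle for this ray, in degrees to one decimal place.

sin r = sin 79.5° / 1.333 = 0.9833/1.333 = 0.7376; r = 47.53°.
D = 2·79.5° − 6·47.53° + 2·180° = 159.00° − 285.18° + 360° = 233.82°.
Angle from antisolar point = D − 180° = 53.82°.

53.8°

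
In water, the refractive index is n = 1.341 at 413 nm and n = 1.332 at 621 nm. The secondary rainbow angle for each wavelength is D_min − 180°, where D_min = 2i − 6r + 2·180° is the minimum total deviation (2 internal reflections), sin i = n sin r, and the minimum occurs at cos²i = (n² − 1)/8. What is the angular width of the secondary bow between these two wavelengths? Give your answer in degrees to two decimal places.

2.34°

At 413 nm (n = 1.341): cos²i = 0.09979 → i = 71.586°, r = 45.034°, D_min = 232.966°, rainbow angle = 52.966°.
At 621 nm (n = 1.332): cos²i = 0.09678 → i = 71.875°, r = 45.520°, D_min = 230.628°, rainbow angle = 50.628°.
Angular width = |52.966° − 50.628°| = 2.337°.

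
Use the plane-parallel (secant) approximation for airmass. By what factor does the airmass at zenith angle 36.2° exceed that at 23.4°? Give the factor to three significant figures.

X(36.2°)/X(23.4°) = sec 36.2° / sec 23.4° = cos 23.4° / cos 36.2° = 0.9178/0.8070 = 1.1373.

1.14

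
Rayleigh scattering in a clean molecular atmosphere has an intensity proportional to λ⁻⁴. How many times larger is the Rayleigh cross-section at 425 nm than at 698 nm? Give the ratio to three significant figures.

Rayleigh scattering ∝ λ⁻⁴, so the ratio of coefficients is the inverse fourth power of the wavelength ratio.
σ(425)/σ(698) = (698/425)⁴ = (1.6424)⁴ = 7.276.

7.28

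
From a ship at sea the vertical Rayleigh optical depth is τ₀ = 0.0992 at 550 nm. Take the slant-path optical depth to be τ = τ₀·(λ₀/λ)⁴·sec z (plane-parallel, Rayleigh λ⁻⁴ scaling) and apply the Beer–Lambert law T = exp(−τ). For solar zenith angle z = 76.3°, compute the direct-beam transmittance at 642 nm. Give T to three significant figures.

sec 76.3° = 4.2223.
τ = 0.0992 × (550/642)⁴ × 4.2223 = 0.0992 × 0.5387 × 4.2223 = 0.2256.
T = exp(−0.2256) = 0.7980.

0.798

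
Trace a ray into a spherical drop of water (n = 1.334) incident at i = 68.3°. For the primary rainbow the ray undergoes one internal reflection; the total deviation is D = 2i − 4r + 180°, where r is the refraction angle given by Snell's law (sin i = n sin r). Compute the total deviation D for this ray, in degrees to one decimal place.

sin r = sin 68.3° / 1.334 = 0.9291/1.334 = 0.6965; r = 44.15°.
D = 2·68.3° − 4·44.15° + 180° = 136.60° − 176.59° + 180° = 140.01°.

140.0°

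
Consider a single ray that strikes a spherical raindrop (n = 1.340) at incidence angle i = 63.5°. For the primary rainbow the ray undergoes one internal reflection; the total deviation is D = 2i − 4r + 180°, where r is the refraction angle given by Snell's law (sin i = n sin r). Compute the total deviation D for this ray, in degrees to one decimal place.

sin r = sin 63.5° / 1.340 = 0.8949/1.340 = 0.6679; r = 41.90°.
D = 2·63.5° − 4·41.90° + 180° = 127.00° − 167.61° + 180° = 139.39°.

139.4°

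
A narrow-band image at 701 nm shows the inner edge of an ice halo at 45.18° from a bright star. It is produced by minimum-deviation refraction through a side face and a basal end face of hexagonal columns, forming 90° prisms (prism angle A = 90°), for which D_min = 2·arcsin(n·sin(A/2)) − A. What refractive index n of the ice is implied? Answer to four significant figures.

Rearranging: n = sin((D_min + A)/2) / sin(A/2).
(D_min + A)/2 = (45.18° + 90°)/2 = 67.590°.
n = sin 67.590° / sin 45° = 0.9245 / 0.7071 = 1.3074.

1.307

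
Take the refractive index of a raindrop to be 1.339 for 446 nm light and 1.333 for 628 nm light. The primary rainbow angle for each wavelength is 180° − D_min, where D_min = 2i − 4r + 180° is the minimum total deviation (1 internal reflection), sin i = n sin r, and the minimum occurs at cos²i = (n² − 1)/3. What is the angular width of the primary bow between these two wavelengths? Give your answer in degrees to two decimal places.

0.86°

At 446 nm (n = 1.339): cos²i = 0.26431 → i = 59.062°, r = 39.834°, D_min = 138.786°, rainbow angle = 41.214°.
At 628 nm (n = 1.333): cos²i = 0.25896 → i = 59.410°, r = 40.225°, D_min = 137.922°, rainbow angle = 42.078°.
Angular width = |41.214° − 42.078°| = 0.865°.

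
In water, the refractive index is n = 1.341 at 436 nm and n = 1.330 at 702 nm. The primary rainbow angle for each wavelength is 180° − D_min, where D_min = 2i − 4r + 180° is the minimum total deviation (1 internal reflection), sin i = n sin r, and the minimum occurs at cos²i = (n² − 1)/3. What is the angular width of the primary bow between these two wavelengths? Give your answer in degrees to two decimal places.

At 436 nm (n = 1.341): cos²i = 0.26609 → i = 58.946°, r = 39.705°, D_min = 139.071°, rainbow angle = 40.929°.
At 702 nm (n = 1.330): cos²i = 0.25630 → i = 59.585°, r = 40.422°, D_min = 137.484°, rainbow angle = 42.516°.
Angular width = |40.929° − 42.516°| = 1.588°.

1.59°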